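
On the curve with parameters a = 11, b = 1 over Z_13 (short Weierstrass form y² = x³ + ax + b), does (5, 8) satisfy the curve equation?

y² = 8² ≡ 12; x³ + 11x + 1 = 181 ≡ 12 (mod 13). 12 = 12.

yes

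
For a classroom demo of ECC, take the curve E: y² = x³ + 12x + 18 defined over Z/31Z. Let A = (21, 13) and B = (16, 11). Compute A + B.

(21, 13) + (16, 11). λ = (11 - 13)/(16 - 21) ≡ 29/26 mod 31. 26⁻¹ ≡ 6 (mod 31), so λ ≡ 19.
  x = λ² - 21 - 16 = 361 - 37 ≡ 14; y = λ·(21 - 14) - 13 ≡ 27. → (14, 27)

(14, 27)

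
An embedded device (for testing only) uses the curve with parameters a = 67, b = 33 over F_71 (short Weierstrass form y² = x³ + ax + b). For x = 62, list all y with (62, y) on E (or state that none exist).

11, 60

x³ + 67x + 33 = 242515 ≡ 50 (mod 71).
Square roots of 50 mod 71: 11 and 60 (since 11² = 121 ≡ 50).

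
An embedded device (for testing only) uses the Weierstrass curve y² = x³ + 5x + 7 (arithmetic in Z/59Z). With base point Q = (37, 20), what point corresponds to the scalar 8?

(37, 39)

Repeated addition: build up to 8Q.
2Q: tangent at (37, 20): λ = (3·37² + 5)/(2·20) ≡ 41/40. 40⁻¹ ≡ 31 (mod 59), so λ ≡ 41·31 ≡ 32.
  x = λ² - 37 - 37 = 1024 - 74 ≡ 6; y = λ·(37 - 6) - 20 ≡ 28. → (6, 28)
3Q: (6, 28) + (37, 20). λ = (20 - 28)/(37 - 6) ≡ 51/31 mod 59. 31⁻¹ ≡ 40 (mod 59) since 31·40 = 1240 ≡ 1, so λ ≡ 34.
  x = λ² - 6 - 37 = 1156 - 43 ≡ 51; y = λ·(6 - 51) - 28 ≡ 35. → (51, 35)
4Q: (51, 35) + (37, 20). λ = (20 - 35)/(37 - 51) ≡ 44/45 mod 59. 45⁻¹ ≡ 21 (mod 59), so λ ≡ 39.
  x = λ² - 51 - 37 = 1521 - 88 ≡ 17; y = λ·(51 - 17) - 35 ≡ 52. → (17, 52)
5Q: (17, 52) + (37, 20). λ = (20 - 52)/(37 - 17) ≡ 27/20 mod 59. 20⁻¹ ≡ 3 (mod 59) since 20·3 = 60 ≡ 1, so λ ≡ 22.
  x = λ² - 17 - 37 = 484 - 54 ≡ 17; y = λ·(17 - 17) - 52 ≡ 7. → (17, 7)
6Q: (17, 7) + (37, 20). λ = (20 - 7)/(37 - 17) ≡ 13/20 mod 59. 20⁻¹ ≡ 3 (mod 59), so λ ≡ 39.
  x = λ² - 17 - 37 = 1521 - 54 ≡ 51; y = λ·(17 - 51) - 7 ≡ 24. → (51, 24)
7Q: (51, 24) + (37, 20). λ = (20 - 24)/(37 - 51) ≡ 55/45 mod 59. 45⁻¹ ≡ 21 (mod 59) since 45·21 = 945 ≡ 1, so λ ≡ 34.
  x = λ² - 51 - 37 = 1156 - 88 ≡ 6; y = λ·(51 - 6) - 24 ≡ 31. → (6, 31)
8Q: (6, 31) + (37, 20). λ = (20 - 31)/(37 - 6) ≡ 48/31 mod 59. 31⁻¹ ≡ 40 (mod 59), so λ ≡ 32.
  x = λ² - 6 - 37 = 1024 - 43 ≡ 37; y = λ·(6 - 37) - 31 ≡ 39. → (37, 39)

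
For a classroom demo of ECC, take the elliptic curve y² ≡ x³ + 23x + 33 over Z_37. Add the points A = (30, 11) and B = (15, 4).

(33, 32)

(30, 11) + (15, 4). λ = (4 - 11)/(15 - 30) ≡ 30/22 mod 37. 22⁻¹ ≡ 32 (mod 37), so λ ≡ 35.
  x = λ² - 30 - 15 = 1225 - 45 ≡ 33; y = λ·(30 - 33) - 11 ≡ 32. → (33, 32)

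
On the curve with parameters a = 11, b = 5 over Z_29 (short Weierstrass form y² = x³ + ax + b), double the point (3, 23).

tangent at (3, 23): λ = (3·3² + 11)/(2·23) ≡ 9/17. 17⁻¹ ≡ 12 (mod 29) since 17·12 = 204 ≡ 1, so λ ≡ 9·12 ≡ 21.
  x = λ² - 3 - 3 = 441 - 6 ≡ 0; y = λ·(3 - 0) - 23 ≡ 11. → (0, 11)

(0, 11)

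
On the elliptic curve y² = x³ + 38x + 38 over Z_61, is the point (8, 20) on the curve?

y² = 20² ≡ 34; x³ + 38x + 38 = 854 ≡ 0 (mod 61). 34 ≠ 0.

no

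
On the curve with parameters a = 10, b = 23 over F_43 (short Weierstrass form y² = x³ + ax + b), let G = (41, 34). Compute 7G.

Double-and-add on 7 = (111)₂. Start with G = (41, 34) for the leading 1-bit.
double: tangent at (41, 34): λ = (3·41² + 10)/(2·34) ≡ 22/25. 25⁻¹ ≡ 31 (mod 43), so λ ≡ 22·31 ≡ 37.
  x = λ² - 41 - 41 = 1369 - 82 ≡ 40; y = λ·(41 - 40) - 34 ≡ 3. → (40, 3)
add G: (40, 3) + (41, 34). λ = (34 - 3)/(41 - 40) ≡ 31/1 mod 43. 1⁻¹ ≡ 1 (mod 43) since 1·1 = 1 ≡ 1, so λ ≡ 31.
  x = λ² - 40 - 41 = 961 - 81 ≡ 20; y = λ·(40 - 20) - 3 ≡ 15. → (20, 15)
double: tangent at (20, 15): λ = (3·20² + 10)/(2·15) ≡ 6/30. 30⁻¹ ≡ 33 (mod 43), so λ ≡ 6·33 ≡ 26.
  x = λ² - 20 - 20 = 676 - 40 ≡ 34; y = λ·(20 - 34) - 15 ≡ 8. → (34, 8)
add G: (34, 8) + (41, 34). λ = (34 - 8)/(41 - 34) ≡ 26/7 mod 43. 7⁻¹ ≡ 37 (mod 43) since 7·37 = 259 ≡ 1, so λ ≡ 16.
  x = λ² - 34 - 41 = 256 - 75 ≡ 9; y = λ·(34 - 9) - 8 ≡ 5. → (9, 5)

(9, 5)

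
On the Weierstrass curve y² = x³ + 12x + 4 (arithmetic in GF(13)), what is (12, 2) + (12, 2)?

tangent at (12, 2): λ = (3·12² + 12)/(2·2) ≡ 2/4. 4⁻¹ ≡ 10 (mod 13) since 4·10 = 40 ≡ 1, so λ ≡ 2·10 ≡ 7.
  x = λ² - 12 - 12 = 49 - 24 ≡ 12; y = λ·(12 - 12) - 2 ≡ 11. → (12, 11)

(12, 11)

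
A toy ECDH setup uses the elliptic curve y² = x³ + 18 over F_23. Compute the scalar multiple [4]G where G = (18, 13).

Repeated addition: build up to 4G.
2G: tangent at (18, 13): λ = (3·18² + 0)/(2·13) ≡ 6/3. 3⁻¹ ≡ 8 (mod 23), so λ ≡ 6·8 ≡ 2.
  x = λ² - 18 - 18 = 4 - 36 ≡ 14; y = λ·(18 - 14) - 13 ≡ 18. → (14, 18)
3G: (14, 18) + (18, 13). λ = (13 - 18)/(18 - 14) ≡ 18/4 mod 23. 4⁻¹ ≡ 6 (mod 23), so λ ≡ 16.
  x = λ² - 14 - 18 = 256 - 32 ≡ 17; y = λ·(14 - 17) - 18 ≡ 3. → (17, 3)
4G: (17, 3) + (18, 13). λ = (13 - 3)/(18 - 17) ≡ 10/1 mod 23. 1⁻¹ ≡ 1 (mod 23) since 1·1 = 1 ≡ 1, so λ ≡ 10.
  x = λ² - 17 - 18 = 100 - 35 ≡ 19; y = λ·(17 - 19) - 3 ≡ 0. → (19, 0)

(19, 0)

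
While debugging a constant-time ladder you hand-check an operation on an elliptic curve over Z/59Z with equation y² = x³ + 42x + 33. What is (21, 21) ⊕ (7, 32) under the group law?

(56, 36)

(21, 21) + (7, 32). λ = (32 - 21)/(7 - 21) ≡ 11/45 mod 59. 45⁻¹ ≡ 21 (mod 59) since 45·21 = 945 ≡ 1, so λ ≡ 54.
  x = λ² - 21 - 7 = 2916 - 28 ≡ 56; y = λ·(21 - 56) - 21 ≡ 36. → (56, 36)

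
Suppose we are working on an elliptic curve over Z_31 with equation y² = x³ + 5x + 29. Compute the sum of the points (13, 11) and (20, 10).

(13, 11) + (20, 10). λ = (10 - 11)/(20 - 13) ≡ 30/7 mod 31. 7⁻¹ ≡ 9 (mod 31), so λ ≡ 22.
  x = λ² - 13 - 20 = 484 - 33 ≡ 17; y = λ·(13 - 17) - 11 ≡ 25. → (17, 25)

(17, 25)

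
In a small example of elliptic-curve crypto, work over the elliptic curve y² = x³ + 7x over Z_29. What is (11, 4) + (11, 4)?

(20, 22)

tangent at (11, 4): λ = (3·11² + 7)/(2·4) ≡ 22/8. 8⁻¹ ≡ 11 (mod 29) since 8·11 = 88 ≡ 1, so λ ≡ 22·11 ≡ 10.
  x = λ² - 11 - 11 = 100 - 22 ≡ 20; y = λ·(11 - 20) - 4 ≡ 22. → (20, 22)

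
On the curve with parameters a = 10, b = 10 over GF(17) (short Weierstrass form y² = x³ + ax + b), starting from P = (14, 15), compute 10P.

Double-and-add on 10 = (1010)₂. Start with P = (14, 15) for the leading 1-bit.
double: tangent at (14, 15): λ = (3·14² + 10)/(2·15) ≡ 3/13. 13⁻¹ ≡ 4 (mod 17) since 13·4 = 52 ≡ 1, so λ ≡ 3·4 ≡ 12.
  x = λ² - 14 - 14 = 144 - 28 ≡ 14; y = λ·(14 - 14) - 15 ≡ 2. → (14, 2)
double: tangent at (14, 2): λ = (3·14² + 10)/(2·2) ≡ 3/4. 4⁻¹ ≡ 13 (mod 17), so λ ≡ 3·13 ≡ 5.
  x = λ² - 14 - 14 = 25 - 28 ≡ 14; y = λ·(14 - 14) - 2 ≡ 15. → (14, 15)
add P: tangent at (14, 15): λ = (3·14² + 10)/(2·15) ≡ 3/13. 13⁻¹ ≡ 4 (mod 17), so λ ≡ 3·4 ≡ 12.
  x = λ² - 14 - 14 = 144 - 28 ≡ 14; y = λ·(14 - 14) - 15 ≡ 2. → (14, 2)
double: tangent at (14, 2): λ = (3·14² + 10)/(2·2) ≡ 3/4. 4⁻¹ ≡ 13 (mod 17) since 4·13 = 52 ≡ 1, so λ ≡ 3·13 ≡ 5.
  x = λ² - 14 - 14 = 25 - 28 ≡ 14; y = λ·(14 - 14) - 2 ≡ 15. → (14, 15)

(14, 15)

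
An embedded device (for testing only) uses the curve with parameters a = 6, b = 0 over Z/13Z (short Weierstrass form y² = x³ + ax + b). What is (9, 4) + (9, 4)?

(4, 7)

tangent at (9, 4): λ = (3·9² + 6)/(2·4) ≡ 2/8. 8⁻¹ ≡ 5 (mod 13) since 8·5 = 40 ≡ 1, so λ ≡ 2·5 ≡ 10.
  x = λ² - 9 - 9 = 100 - 18 ≡ 4; y = λ·(9 - 4) - 4 ≡ 7. → (4, 7)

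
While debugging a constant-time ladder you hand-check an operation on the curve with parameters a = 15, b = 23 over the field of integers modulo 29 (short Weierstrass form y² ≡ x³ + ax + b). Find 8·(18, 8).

(26, 3)

Write Q = (18, 8).
Double-and-add on 8 = (1000)₂. Start with Q = (18, 8) for the leading 1-bit.
double: tangent at (18, 8): λ = (3·18² + 15)/(2·8) ≡ 1/16. 16⁻¹ ≡ 20 (mod 29), so λ ≡ 1·20 ≡ 20.
  x = λ² - 18 - 18 = 400 - 36 ≡ 16; y = λ·(18 - 16) - 8 ≡ 3. → (16, 3)
double: tangent at (16, 3): λ = (3·16² + 15)/(2·3) ≡ 0/6. 6⁻¹ ≡ 5 (mod 29), so λ ≡ 0·5 ≡ 0.
  x = λ² - 16 - 16 = 0 - 32 ≡ 26; y = λ·(16 - 26) - 3 ≡ 26. → (26, 26)
double: tangent at (26, 26): λ = (3·26² + 15)/(2·26) ≡ 13/23. 23⁻¹ ≡ 24 (mod 29), so λ ≡ 13·24 ≡ 22.
  x = λ² - 26 - 26 = 484 - 52 ≡ 26; y = λ·(26 - 26) - 26 ≡ 3. → (26, 3)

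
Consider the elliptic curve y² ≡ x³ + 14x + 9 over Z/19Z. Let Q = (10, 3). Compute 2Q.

(6, 10)

tangent at (10, 3): λ = (3·10² + 14)/(2·3) ≡ 10/6. 6⁻¹ ≡ 16 (mod 19) since 6·16 = 96 ≡ 1, so λ ≡ 10·16 ≡ 8.
  x = λ² - 10 - 10 = 64 - 20 ≡ 6; y = λ·(10 - 6) - 3 ≡ 10. → (6, 10)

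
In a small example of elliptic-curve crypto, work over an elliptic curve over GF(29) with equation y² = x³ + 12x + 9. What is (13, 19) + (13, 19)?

(16, 11)

tangent at (13, 19): λ = (3·13² + 12)/(2·19) ≡ 26/9. 9⁻¹ ≡ 13 (mod 29), so λ ≡ 26·13 ≡ 19.
  x = λ² - 13 - 13 = 361 - 26 ≡ 16; y = λ·(13 - 16) - 19 ≡ 11. → (16, 11)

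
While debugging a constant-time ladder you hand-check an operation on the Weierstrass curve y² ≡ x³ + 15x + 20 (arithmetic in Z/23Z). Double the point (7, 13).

tangent at (7, 13): λ = (3·7² + 15)/(2·13) ≡ 1/3. 3⁻¹ ≡ 8 (mod 23) since 3·8 = 24 ≡ 1, so λ ≡ 1·8 ≡ 8.
  x = λ² - 7 - 7 = 64 - 14 ≡ 4; y = λ·(7 - 4) - 13 ≡ 11. → (4, 11)

(4, 11)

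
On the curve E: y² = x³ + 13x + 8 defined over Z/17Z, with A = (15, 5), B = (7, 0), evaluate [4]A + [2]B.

(9, 2)

First 4A:
Double-and-add on 4 = (100)₂. Start with A = (15, 5) for the leading 1-bit.
double: tangent at (15, 5): λ = (3·15² + 13)/(2·5) ≡ 8/10. 10⁻¹ ≡ 12 (mod 17) since 10·12 = 120 ≡ 1, so λ ≡ 8·12 ≡ 11.
  x = λ² - 15 - 15 = 121 - 30 ≡ 6; y = λ·(15 - 6) - 5 ≡ 9. → (6, 9)
double: tangent at (6, 9): λ = (3·6² + 13)/(2·9) ≡ 2/1. 1⁻¹ ≡ 1 (mod 17), so λ ≡ 2·1 ≡ 2.
  x = λ² - 6 - 6 = 4 - 12 ≡ 9; y = λ·(6 - 9) - 9 ≡ 2. → (9, 2)
4A = (9, 2).
Next 2B:
Repeated addition: build up to 2B.
2B: (7, 0) + (7, 0): same x and y₁ ≡ -y₂, so the sum is 𝒪.
2B = 𝒪.
Finally 4A + 2B:
(9, 2) + 𝒪 = (9, 2) (identity).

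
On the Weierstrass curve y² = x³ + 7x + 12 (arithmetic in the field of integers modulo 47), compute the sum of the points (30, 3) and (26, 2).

(30, 3) + (26, 2). λ = (2 - 3)/(26 - 30) ≡ 46/43 mod 47. 43⁻¹ ≡ 35 (mod 47) since 43·35 = 1505 ≡ 1, so λ ≡ 12.
  x = λ² - 30 - 26 = 144 - 56 ≡ 41; y = λ·(30 - 41) - 3 ≡ 6. → (41, 6)

(41, 6)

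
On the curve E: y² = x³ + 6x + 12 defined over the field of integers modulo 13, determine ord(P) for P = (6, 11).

8

2P: tangent at (6, 11): λ = (3·6² + 6)/(2·11) ≡ 10/9. 9⁻¹ ≡ 3 (mod 13), so λ ≡ 10·3 ≡ 4.
  x = λ² - 6 - 6 = 16 - 12 ≡ 4; y = λ·(6 - 4) - 11 ≡ 10. → (4, 10)
3P: (4, 10) + (6, 11). λ = (11 - 10)/(6 - 4) ≡ 1/2 mod 13. 2⁻¹ ≡ 7 (mod 13), so λ ≡ 7.
  x = λ² - 4 - 6 = 49 - 10 ≡ 0; y = λ·(4 - 0) - 10 ≡ 5. → (0, 5)
4P: (0, 5) + (6, 11). λ = (11 - 5)/(6 - 0) ≡ 6/6 mod 13. 6⁻¹ ≡ 11 (mod 13) since 6·11 = 66 ≡ 1, so λ ≡ 1.
  x = λ² - 0 - 6 = 1 - 6 ≡ 8; y = λ·(0 - 8) - 5 ≡ 0. → (8, 0)
5P: (8, 0) + (6, 11). λ = (11 - 0)/(6 - 8) ≡ 11/11 mod 13. 11⁻¹ ≡ 6 (mod 13) since 11·6 = 66 ≡ 1, so λ ≡ 1.
  x = λ² - 8 - 6 = 1 - 14 ≡ 0; y = λ·(8 - 0) - 0 ≡ 8. → (0, 8)
6P: (0, 8) + (6, 11). λ = (11 - 8)/(6 - 0) ≡ 3/6 mod 13. 6⁻¹ ≡ 11 (mod 13) since 6·11 = 66 ≡ 1, so λ ≡ 7.
  x = λ² - 0 - 6 = 49 - 6 ≡ 4; y = λ·(0 - 4) - 8 ≡ 3. → (4, 3)
7P: (4, 3) + (6, 11). λ = (11 - 3)/(6 - 4) ≡ 8/2 mod 13. 2⁻¹ ≡ 7 (mod 13) since 2·7 = 14 ≡ 1, so λ ≡ 4.
  x = λ² - 4 - 6 = 16 - 10 ≡ 6; y = λ·(4 - 6) - 3 ≡ 2. → (6, 2)
8P: (6, 2) + (6, 11): same x and y₁ ≡ -y₂, so the sum is 𝒪.
8P = 𝒪, so the order is 8.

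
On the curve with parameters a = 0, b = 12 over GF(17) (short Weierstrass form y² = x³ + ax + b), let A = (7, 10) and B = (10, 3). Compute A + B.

(13, 4)

(7, 10) + (10, 3). λ = (3 - 10)/(10 - 7) ≡ 10/3 mod 17. 3⁻¹ ≡ 6 (mod 17), so λ ≡ 9.
  x = λ² - 7 - 10 = 81 - 17 ≡ 13; y = λ·(7 - 13) - 10 ≡ 4. → (13, 4)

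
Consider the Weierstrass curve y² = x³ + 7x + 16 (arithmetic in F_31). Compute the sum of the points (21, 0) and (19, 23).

(7, 25)

(21, 0) + (19, 23). λ = (23 - 0)/(19 - 21) ≡ 23/29 mod 31. 29⁻¹ ≡ 15 (mod 31) since 29·15 = 435 ≡ 1, so λ ≡ 4.
  x = λ² - 21 - 19 = 16 - 40 ≡ 7; y = λ·(21 - 7) - 0 ≡ 25. → (7, 25)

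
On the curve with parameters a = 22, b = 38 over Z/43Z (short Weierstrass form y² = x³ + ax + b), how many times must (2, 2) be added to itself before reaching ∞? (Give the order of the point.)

7

2P: tangent at (2, 2): λ = (3·2² + 22)/(2·2) ≡ 34/4. 4⁻¹ ≡ 11 (mod 43) since 4·11 = 44 ≡ 1, so λ ≡ 34·11 ≡ 30.
  x = λ² - 2 - 2 = 900 - 4 ≡ 36; y = λ·(2 - 36) - 2 ≡ 10. → (36, 10)
3P: (36, 10) + (2, 2). λ = (2 - 10)/(2 - 36) ≡ 35/9 mod 43. 9⁻¹ ≡ 24 (mod 43), so λ ≡ 23.
  x = λ² - 36 - 2 = 529 - 38 ≡ 18; y = λ·(36 - 18) - 10 ≡ 17. → (18, 17)
4P: (18, 17) + (2, 2). λ = (2 - 17)/(2 - 18) ≡ 28/27 mod 43. 27⁻¹ ≡ 8 (mod 43), so λ ≡ 9.
  x = λ² - 18 - 2 = 81 - 20 ≡ 18; y = λ·(18 - 18) - 17 ≡ 26. → (18, 26)
5P: (18, 26) + (2, 2). λ = (2 - 26)/(2 - 18) ≡ 19/27 mod 43. 27⁻¹ ≡ 8 (mod 43) since 27·8 = 216 ≡ 1, so λ ≡ 23.
  x = λ² - 18 - 2 = 529 - 20 ≡ 36; y = λ·(18 - 36) - 26 ≡ 33. → (36, 33)
6P: (36, 33) + (2, 2). λ = (2 - 33)/(2 - 36) ≡ 12/9 mod 43. 9⁻¹ ≡ 24 (mod 43), so λ ≡ 30.
  x = λ² - 36 - 2 = 900 - 38 ≡ 2; y = λ·(36 - 2) - 33 ≡ 41. → (2, 41)
7P: (2, 41) + (2, 2): same x and y₁ ≡ -y₂, so the sum is ∞.
7P = ∞, so the order is 7.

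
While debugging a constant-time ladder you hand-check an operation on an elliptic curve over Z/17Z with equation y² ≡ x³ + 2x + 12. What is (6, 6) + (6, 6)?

(13, 12)

tangent at (6, 6): λ = (3·6² + 2)/(2·6) ≡ 8/12. 12⁻¹ ≡ 10 (mod 17), so λ ≡ 8·10 ≡ 12.
  x = λ² - 6 - 6 = 144 - 12 ≡ 13; y = λ·(6 - 13) - 6 ≡ 12. → (13, 12)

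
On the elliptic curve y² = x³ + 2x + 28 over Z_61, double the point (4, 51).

tangent at (4, 51): λ = (3·4² + 2)/(2·51) ≡ 50/41. 41⁻¹ ≡ 3 (mod 61) since 41·3 = 123 ≡ 1, so λ ≡ 50·3 ≡ 28.
  x = λ² - 4 - 4 = 784 - 8 ≡ 44; y = λ·(4 - 44) - 51 ≡ 49. → (44, 49)

(44, 49)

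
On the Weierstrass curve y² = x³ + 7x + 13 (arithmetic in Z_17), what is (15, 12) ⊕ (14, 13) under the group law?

(6, 13)

(15, 12) + (14, 13). λ = (13 - 12)/(14 - 15) ≡ 1/16 mod 17. 16⁻¹ ≡ 16 (mod 17) since 16·16 = 256 ≡ 1, so λ ≡ 16.
  x = λ² - 15 - 14 = 256 - 29 ≡ 6; y = λ·(15 - 6) - 12 ≡ 13. → (6, 13)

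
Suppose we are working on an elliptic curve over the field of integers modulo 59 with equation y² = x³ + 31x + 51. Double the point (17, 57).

(54, 19)

tangent at (17, 57): λ = (3·17² + 31)/(2·57) ≡ 13/55. 55⁻¹ ≡ 44 (mod 59) since 55·44 = 2420 ≡ 1, so λ ≡ 13·44 ≡ 41.
  x = λ² - 17 - 17 = 1681 - 34 ≡ 54; y = λ·(17 - 54) - 57 ≡ 19. → (54, 19)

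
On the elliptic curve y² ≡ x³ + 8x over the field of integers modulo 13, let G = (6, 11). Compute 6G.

Repeated addition: build up to 6G.
2G: tangent at (6, 11): λ = (3·6² + 8)/(2·11) ≡ 12/9. 9⁻¹ ≡ 3 (mod 13), so λ ≡ 12·3 ≡ 10.
  x = λ² - 6 - 6 = 100 - 12 ≡ 10; y = λ·(6 - 10) - 11 ≡ 1. → (10, 1)
3G: (10, 1) + (6, 11). λ = (11 - 1)/(6 - 10) ≡ 10/9 mod 13. 9⁻¹ ≡ 3 (mod 13), so λ ≡ 4.
  x = λ² - 10 - 6 = 16 - 16 ≡ 0; y = λ·(10 - 0) - 1 ≡ 0. → (0, 0)
4G: (0, 0) + (6, 11). λ = (11 - 0)/(6 - 0) ≡ 11/6 mod 13. 6⁻¹ ≡ 11 (mod 13), so λ ≡ 4.
  x = λ² - 0 - 6 = 16 - 6 ≡ 10; y = λ·(0 - 10) - 0 ≡ 12. → (10, 12)
5G: (10, 12) + (6, 11). λ = (11 - 12)/(6 - 10) ≡ 12/9 mod 13. 9⁻¹ ≡ 3 (mod 13), so λ ≡ 10.
  x = λ² - 10 - 6 = 100 - 16 ≡ 6; y = λ·(10 - 6) - 12 ≡ 2. → (6, 2)
6G: (6, 2) + (6, 11): same x and y₁ ≡ -y₂, so the sum is ∞.

O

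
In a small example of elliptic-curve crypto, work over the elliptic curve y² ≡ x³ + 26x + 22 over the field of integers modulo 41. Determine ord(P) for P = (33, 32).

7

2P: tangent at (33, 32): λ = (3·33² + 26)/(2·32) ≡ 13/23. 23⁻¹ ≡ 25 (mod 41), so λ ≡ 13·25 ≡ 38.
  x = λ² - 33 - 33 = 1444 - 66 ≡ 25; y = λ·(33 - 25) - 32 ≡ 26. → (25, 26)
3P: (25, 26) + (33, 32). λ = (32 - 26)/(33 - 25) ≡ 6/8 mod 41. 8⁻¹ ≡ 36 (mod 41) since 8·36 = 288 ≡ 1, so λ ≡ 11.
  x = λ² - 25 - 33 = 121 - 58 ≡ 22; y = λ·(25 - 22) - 26 ≡ 7. → (22, 7)
4P: (22, 7) + (33, 32). λ = (32 - 7)/(33 - 22) ≡ 25/11 mod 41. 11⁻¹ ≡ 15 (mod 41) since 11·15 = 165 ≡ 1, so λ ≡ 6.
  x = λ² - 22 - 33 = 36 - 55 ≡ 22; y = λ·(22 - 22) - 7 ≡ 34. → (22, 34)
5P: (22, 34) + (33, 32). λ = (32 - 34)/(33 - 22) ≡ 39/11 mod 41. 11⁻¹ ≡ 15 (mod 41), so λ ≡ 11.
  x = λ² - 22 - 33 = 121 - 55 ≡ 25; y = λ·(22 - 25) - 34 ≡ 15. → (25, 15)
6P: (25, 15) + (33, 32). λ = (32 - 15)/(33 - 25) ≡ 17/8 mod 41. 8⁻¹ ≡ 36 (mod 41) since 8·36 = 288 ≡ 1, so λ ≡ 38.
  x = λ² - 25 - 33 = 1444 - 58 ≡ 33; y = λ·(25 - 33) - 15 ≡ 9. → (33, 9)
7P: (33, 9) + (33, 32): same x and y₁ ≡ -y₂, so the sum is the point at infinity.
7P = the point at infinity, so the order is 7.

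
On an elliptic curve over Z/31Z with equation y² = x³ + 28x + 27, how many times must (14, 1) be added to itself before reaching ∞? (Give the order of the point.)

2P: tangent at (14, 1): λ = (3·14² + 28)/(2·1) ≡ 27/2. 2⁻¹ ≡ 16 (mod 31) since 2·16 = 32 ≡ 1, so λ ≡ 27·16 ≡ 29.
  x = λ² - 14 - 14 = 841 - 28 ≡ 7; y = λ·(14 - 7) - 1 ≡ 16. → (7, 16)
3P: (7, 16) + (14, 1). λ = (1 - 16)/(14 - 7) ≡ 16/7 mod 31. 7⁻¹ ≡ 9 (mod 31) since 7·9 = 63 ≡ 1, so λ ≡ 20.
  x = λ² - 7 - 14 = 400 - 21 ≡ 7; y = λ·(7 - 7) - 16 ≡ 15. → (7, 15)
4P: (7, 15) + (14, 1). λ = (1 - 15)/(14 - 7) ≡ 17/7 mod 31. 7⁻¹ ≡ 9 (mod 31) since 7·9 = 63 ≡ 1, so λ ≡ 29.
  x = λ² - 7 - 14 = 841 - 21 ≡ 14; y = λ·(7 - 14) - 15 ≡ 30. → (14, 30)
5P: (14, 30) + (14, 1): same x and y₁ ≡ -y₂, so the sum is ∞.
5P = ∞, so the order is 5.

5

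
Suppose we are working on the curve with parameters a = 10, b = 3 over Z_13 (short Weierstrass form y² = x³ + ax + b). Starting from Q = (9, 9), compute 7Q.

(1, 12)

Double-and-add on 7 = (111)₂. Start with Q = (9, 9) for the leading 1-bit.
double: tangent at (9, 9): λ = (3·9² + 10)/(2·9) ≡ 6/5. 5⁻¹ ≡ 8 (mod 13), so λ ≡ 6·8 ≡ 9.
  x = λ² - 9 - 9 = 81 - 18 ≡ 11; y = λ·(9 - 11) - 9 ≡ 12. → (11, 12)
add Q: (11, 12) + (9, 9). λ = (9 - 12)/(9 - 11) ≡ 10/11 mod 13. 11⁻¹ ≡ 6 (mod 13), so λ ≡ 8.
  x = λ² - 11 - 9 = 64 - 20 ≡ 5; y = λ·(11 - 5) - 12 ≡ 10. → (5, 10)
double: tangent at (5, 10): λ = (3·5² + 10)/(2·10) ≡ 7/7. 7⁻¹ ≡ 2 (mod 13) since 7·2 = 14 ≡ 1, so λ ≡ 7·2 ≡ 1.
  x = λ² - 5 - 5 = 1 - 10 ≡ 4; y = λ·(5 - 4) - 10 ≡ 4. → (4, 4)
add Q: (4, 4) + (9, 9). λ = (9 - 4)/(9 - 4) ≡ 5/5 mod 13. 5⁻¹ ≡ 8 (mod 13) since 5·8 = 40 ≡ 1, so λ ≡ 1.
  x = λ² - 4 - 9 = 1 - 13 ≡ 1; y = λ·(4 - 1) - 4 ≡ 12. → (1, 12)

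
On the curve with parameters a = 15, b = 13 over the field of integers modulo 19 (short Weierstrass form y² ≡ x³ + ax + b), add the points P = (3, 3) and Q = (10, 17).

(10, 2)

(3, 3) + (10, 17). λ = (17 - 3)/(10 - 3) ≡ 14/7 mod 19. 7⁻¹ ≡ 11 (mod 19) since 7·11 = 77 ≡ 1, so λ ≡ 2.
  x = λ² - 3 - 10 = 4 - 13 ≡ 10; y = λ·(3 - 10) - 3 ≡ 2. → (10, 2)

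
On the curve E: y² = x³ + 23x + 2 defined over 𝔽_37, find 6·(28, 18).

(25, 25)

Write P = (28, 18).
Repeated addition: build up to 6P.
2P: tangent at (28, 18): λ = (3·28² + 23)/(2·18) ≡ 7/36. 36⁻¹ ≡ 36 (mod 37), so λ ≡ 7·36 ≡ 30.
  x = λ² - 28 - 28 = 900 - 56 ≡ 30; y = λ·(28 - 30) - 18 ≡ 33. → (30, 33)
3P: (30, 33) + (28, 18). λ = (18 - 33)/(28 - 30) ≡ 22/35 mod 37. 35⁻¹ ≡ 18 (mod 37), so λ ≡ 26.
  x = λ² - 30 - 28 = 676 - 58 ≡ 26; y = λ·(30 - 26) - 33 ≡ 34. → (26, 34)
4P: (26, 34) + (28, 18). λ = (18 - 34)/(28 - 26) ≡ 21/2 mod 37. 2⁻¹ ≡ 19 (mod 37) since 2·19 = 38 ≡ 1, so λ ≡ 29.
  x = λ² - 26 - 28 = 841 - 54 ≡ 10; y = λ·(26 - 10) - 34 ≡ 23. → (10, 23)
5P: (10, 23) + (28, 18). λ = (18 - 23)/(28 - 10) ≡ 32/18 mod 37. 18⁻¹ ≡ 35 (mod 37) since 18·35 = 630 ≡ 1, so λ ≡ 10.
  x = λ² - 10 - 28 = 100 - 38 ≡ 25; y = λ·(10 - 25) - 23 ≡ 12. → (25, 12)
6P: (25, 12) + (28, 18). λ = (18 - 12)/(28 - 25) ≡ 6/3 mod 37. 3⁻¹ ≡ 25 (mod 37) since 3·25 = 75 ≡ 1, so λ ≡ 2.
  x = λ² - 25 - 28 = 4 - 53 ≡ 25; y = λ·(25 - 25) - 12 ≡ 25. → (25, 25)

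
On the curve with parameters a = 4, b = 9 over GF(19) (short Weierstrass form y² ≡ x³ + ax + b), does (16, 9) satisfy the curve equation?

no

y² = 9² ≡ 5; x³ + 4x + 9 = 4169 ≡ 8 (mod 19). 5 ≠ 8.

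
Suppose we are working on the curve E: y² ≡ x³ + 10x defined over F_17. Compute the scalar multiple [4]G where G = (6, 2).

(13, 10)

Double-and-add on 4 = (100)₂. Start with G = (6, 2) for the leading 1-bit.
double: tangent at (6, 2): λ = (3·6² + 10)/(2·2) ≡ 16/4. 4⁻¹ ≡ 13 (mod 17), so λ ≡ 16·13 ≡ 4.
  x = λ² - 6 - 6 = 16 - 12 ≡ 4; y = λ·(6 - 4) - 2 ≡ 6. → (4, 6)
double: tangent at (4, 6): λ = (3·4² + 10)/(2·6) ≡ 7/12. 12⁻¹ ≡ 10 (mod 17), so λ ≡ 7·10 ≡ 2.
  x = λ² - 4 - 4 = 4 - 8 ≡ 13; y = λ·(4 - 13) - 6 ≡ 10. → (13, 10)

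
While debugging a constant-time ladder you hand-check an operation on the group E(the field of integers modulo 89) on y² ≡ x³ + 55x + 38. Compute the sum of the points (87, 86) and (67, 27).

(87, 86) + (67, 27). λ = (27 - 86)/(67 - 87) ≡ 30/69 mod 89. 69⁻¹ ≡ 40 (mod 89) since 69·40 = 2760 ≡ 1, so λ ≡ 43.
  x = λ² - 87 - 67 = 1849 - 154 ≡ 4; y = λ·(87 - 4) - 86 ≡ 12. → (4, 12)

(4, 12)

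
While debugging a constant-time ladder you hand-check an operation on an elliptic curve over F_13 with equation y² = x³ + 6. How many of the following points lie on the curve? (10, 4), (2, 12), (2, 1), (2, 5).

(10, 4): 4² ≡ 3, rhs ≡ 5 → off.
(2, 12): 12² ≡ 1, rhs ≡ 1 → on.
(2, 1): 1² ≡ 1, rhs ≡ 1 → on.
(2, 5): 5² ≡ 12, rhs ≡ 1 → off.

2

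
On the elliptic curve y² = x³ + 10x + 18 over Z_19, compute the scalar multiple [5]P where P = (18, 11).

O

Double-and-add on 5 = (101)₂. Start with P = (18, 11) for the leading 1-bit.
double: tangent at (18, 11): λ = (3·18² + 10)/(2·11) ≡ 13/3. 3⁻¹ ≡ 13 (mod 19) since 3·13 = 39 ≡ 1, so λ ≡ 13·13 ≡ 17.
  x = λ² - 18 - 18 = 289 - 36 ≡ 6; y = λ·(18 - 6) - 11 ≡ 3. → (6, 3)
double: tangent at (6, 3): λ = (3·6² + 10)/(2·3) ≡ 4/6. 6⁻¹ ≡ 16 (mod 19) since 6·16 = 96 ≡ 1, so λ ≡ 4·16 ≡ 7.
  x = λ² - 6 - 6 = 49 - 12 ≡ 18; y = λ·(6 - 18) - 3 ≡ 8. → (18, 8)
add P: (18, 8) + (18, 11): same x and y₁ ≡ -y₂, so the sum is O.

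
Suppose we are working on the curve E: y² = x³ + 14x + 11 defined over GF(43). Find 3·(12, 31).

(19, 16)

Write P = (12, 31).
Repeated addition: build up to 3P.
2P: tangent at (12, 31): λ = (3·12² + 14)/(2·31) ≡ 16/19. 19⁻¹ ≡ 34 (mod 43), so λ ≡ 16·34 ≡ 28.
  x = λ² - 12 - 12 = 784 - 24 ≡ 29; y = λ·(12 - 29) - 31 ≡ 9. → (29, 9)
3P: (29, 9) + (12, 31). λ = (31 - 9)/(12 - 29) ≡ 22/26 mod 43. 26⁻¹ ≡ 5 (mod 43), so λ ≡ 24.
  x = λ² - 29 - 12 = 576 - 41 ≡ 19; y = λ·(29 - 19) - 9 ≡ 16. → (19, 16)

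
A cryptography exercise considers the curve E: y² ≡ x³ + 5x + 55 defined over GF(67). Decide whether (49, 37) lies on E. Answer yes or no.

y² = 37² ≡ 29; x³ + 5x + 55 = 117949 ≡ 29 (mod 67). 29 = 29.

yes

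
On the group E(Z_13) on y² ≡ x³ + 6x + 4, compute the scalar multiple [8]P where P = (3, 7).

(11, 6)

Repeated addition: build up to 8P.
2P: tangent at (3, 7): λ = (3·3² + 6)/(2·7) ≡ 7/1. 1⁻¹ ≡ 1 (mod 13), so λ ≡ 7·1 ≡ 7.
  x = λ² - 3 - 3 = 49 - 6 ≡ 4; y = λ·(3 - 4) - 7 ≡ 12. → (4, 12)
3P: (4, 12) + (3, 7). λ = (7 - 12)/(3 - 4) ≡ 8/12 mod 13. 12⁻¹ ≡ 12 (mod 13), so λ ≡ 5.
  x = λ² - 4 - 3 = 25 - 7 ≡ 5; y = λ·(4 - 5) - 12 ≡ 9. → (5, 9)
4P: (5, 9) + (3, 7). λ = (7 - 9)/(3 - 5) ≡ 11/11 mod 13. 11⁻¹ ≡ 6 (mod 13), so λ ≡ 1.
  x = λ² - 5 - 3 = 1 - 8 ≡ 6; y = λ·(5 - 6) - 9 ≡ 3. → (6, 3)
5P: (6, 3) + (3, 7). λ = (7 - 3)/(3 - 6) ≡ 4/10 mod 13. 10⁻¹ ≡ 4 (mod 13), so λ ≡ 3.
  x = λ² - 6 - 3 = 9 - 9 ≡ 0; y = λ·(6 - 0) - 3 ≡ 2. → (0, 2)
6P: (0, 2) + (3, 7). λ = (7 - 2)/(3 - 0) ≡ 5/3 mod 13. 3⁻¹ ≡ 9 (mod 13) since 3·9 = 27 ≡ 1, so λ ≡ 6.
  x = λ² - 0 - 3 = 36 - 3 ≡ 7; y = λ·(0 - 7) - 2 ≡ 8. → (7, 8)
7P: (7, 8) + (3, 7). λ = (7 - 8)/(3 - 7) ≡ 12/9 mod 13. 9⁻¹ ≡ 3 (mod 13), so λ ≡ 10.
  x = λ² - 7 - 3 = 100 - 10 ≡ 12; y = λ·(7 - 12) - 8 ≡ 7. → (12, 7)
8P: (12, 7) + (3, 7). λ = (7 - 7)/(3 - 12) ≡ 0/4 mod 13. 4⁻¹ ≡ 10 (mod 13) since 4·10 = 40 ≡ 1, so λ ≡ 0.
  x = λ² - 12 - 3 = 0 - 15 ≡ 11; y = λ·(12 - 11) - 7 ≡ 6. → (11, 6)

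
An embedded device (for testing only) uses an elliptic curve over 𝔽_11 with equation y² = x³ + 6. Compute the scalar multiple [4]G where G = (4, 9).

(4, 9)

Repeated addition: build up to 4G.
2G: tangent at (4, 9): λ = (3·4² + 0)/(2·9) ≡ 4/7. 7⁻¹ ≡ 8 (mod 11) since 7·8 = 56 ≡ 1, so λ ≡ 4·8 ≡ 10.
  x = λ² - 4 - 4 = 100 - 8 ≡ 4; y = λ·(4 - 4) - 9 ≡ 2. → (4, 2)
3G: (4, 2) + (4, 9): same x and y₁ ≡ -y₂, so the sum is ∞.
4G: ∞ + (4, 9) = (4, 9) (identity).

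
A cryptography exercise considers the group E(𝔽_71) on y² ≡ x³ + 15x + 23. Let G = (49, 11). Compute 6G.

(4, 54)

Repeated addition: build up to 6G.
2G: tangent at (49, 11): λ = (3·49² + 15)/(2·11) ≡ 47/22. 22⁻¹ ≡ 42 (mod 71), so λ ≡ 47·42 ≡ 57.
  x = λ² - 49 - 49 = 3249 - 98 ≡ 27; y = λ·(49 - 27) - 11 ≡ 36. → (27, 36)
3G: (27, 36) + (49, 11). λ = (11 - 36)/(49 - 27) ≡ 46/22 mod 71. 22⁻¹ ≡ 42 (mod 71), so λ ≡ 15.
  x = λ² - 27 - 49 = 225 - 76 ≡ 7; y = λ·(27 - 7) - 36 ≡ 51. → (7, 51)
4G: (7, 51) + (49, 11). λ = (11 - 51)/(49 - 7) ≡ 31/42 mod 71. 42⁻¹ ≡ 22 (mod 71), so λ ≡ 43.
  x = λ² - 7 - 49 = 1849 - 56 ≡ 18; y = λ·(7 - 18) - 51 ≡ 44. → (18, 44)
5G: (18, 44) + (49, 11). λ = (11 - 44)/(49 - 18) ≡ 38/31 mod 71. 31⁻¹ ≡ 55 (mod 71) since 31·55 = 1705 ≡ 1, so λ ≡ 31.
  x = λ² - 18 - 49 = 961 - 67 ≡ 42; y = λ·(18 - 42) - 44 ≡ 64. → (42, 64)
6G: (42, 64) + (49, 11). λ = (11 - 64)/(49 - 42) ≡ 18/7 mod 71. 7⁻¹ ≡ 61 (mod 71), so λ ≡ 33.
  x = λ² - 42 - 49 = 1089 - 91 ≡ 4; y = λ·(42 - 4) - 64 ≡ 54. → (4, 54)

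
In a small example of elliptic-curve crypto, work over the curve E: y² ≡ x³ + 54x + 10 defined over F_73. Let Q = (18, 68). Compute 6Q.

Repeated addition: build up to 6Q.
2Q: tangent at (18, 68): λ = (3·18² + 54)/(2·68) ≡ 4/63. 63⁻¹ ≡ 51 (mod 73), so λ ≡ 4·51 ≡ 58.
  x = λ² - 18 - 18 = 3364 - 36 ≡ 43; y = λ·(18 - 43) - 68 ≡ 15. → (43, 15)
3Q: (43, 15) + (18, 68). λ = (68 - 15)/(18 - 43) ≡ 53/48 mod 73. 48⁻¹ ≡ 35 (mod 73) since 48·35 = 1680 ≡ 1, so λ ≡ 30.
  x = λ² - 43 - 18 = 900 - 61 ≡ 36; y = λ·(43 - 36) - 15 ≡ 49. → (36, 49)
4Q: (36, 49) + (18, 68). λ = (68 - 49)/(18 - 36) ≡ 19/55 mod 73. 55⁻¹ ≡ 4 (mod 73) since 55·4 = 220 ≡ 1, so λ ≡ 3.
  x = λ² - 36 - 18 = 9 - 54 ≡ 28; y = λ·(36 - 28) - 49 ≡ 48. → (28, 48)
5Q: (28, 48) + (18, 68). λ = (68 - 48)/(18 - 28) ≡ 20/63 mod 73. 63⁻¹ ≡ 51 (mod 73) since 63·51 = 3213 ≡ 1, so λ ≡ 71.
  x = λ² - 28 - 18 = 5041 - 46 ≡ 31; y = λ·(28 - 31) - 48 ≡ 31. → (31, 31)
6Q: (31, 31) + (18, 68). λ = (68 - 31)/(18 - 31) ≡ 37/60 mod 73. 60⁻¹ ≡ 28 (mod 73), so λ ≡ 14.
  x = λ² - 31 - 18 = 196 - 49 ≡ 1; y = λ·(31 - 1) - 31 ≡ 24. → (1, 24)

(1, 24)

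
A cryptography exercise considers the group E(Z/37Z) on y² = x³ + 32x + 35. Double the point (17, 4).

tangent at (17, 4): λ = (3·17² + 32)/(2·4) ≡ 11/8. 8⁻¹ ≡ 14 (mod 37) since 8·14 = 112 ≡ 1, so λ ≡ 11·14 ≡ 6.
  x = λ² - 17 - 17 = 36 - 34 ≡ 2; y = λ·(17 - 2) - 4 ≡ 12. → (2, 12)

(2, 12)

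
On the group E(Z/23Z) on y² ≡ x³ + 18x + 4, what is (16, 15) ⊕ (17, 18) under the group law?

(16, 15) + (17, 18). λ = (18 - 15)/(17 - 16) ≡ 3/1 mod 23. 1⁻¹ ≡ 1 (mod 23), so λ ≡ 3.
  x = λ² - 16 - 17 = 9 - 33 ≡ 22; y = λ·(16 - 22) - 15 ≡ 13. → (22, 13)

(22, 13)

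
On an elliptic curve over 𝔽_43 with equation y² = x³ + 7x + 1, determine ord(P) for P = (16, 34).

2P: tangent at (16, 34): λ = (3·16² + 7)/(2·34) ≡ 1/25. 25⁻¹ ≡ 31 (mod 43) since 25·31 = 775 ≡ 1, so λ ≡ 1·31 ≡ 31.
  x = λ² - 16 - 16 = 961 - 32 ≡ 26; y = λ·(16 - 26) - 34 ≡ 0. → (26, 0)
3P: (26, 0) + (16, 34). λ = (34 - 0)/(16 - 26) ≡ 34/33 mod 43. 33⁻¹ ≡ 30 (mod 43), so λ ≡ 31.
  x = λ² - 26 - 16 = 961 - 42 ≡ 16; y = λ·(26 - 16) - 0 ≡ 9. → (16, 9)
4P: (16, 9) + (16, 34): same x and y₁ ≡ -y₂, so the sum is ∞.
4P = ∞, so the order is 4.

4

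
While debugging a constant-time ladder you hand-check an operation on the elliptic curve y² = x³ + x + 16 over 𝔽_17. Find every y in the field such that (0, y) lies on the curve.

4, 13

x³ + 1x + 16 = 16 ≡ 16 (mod 17).
Square roots of 16 mod 17: 4 and 13 (since 4² = 16 ≡ 16).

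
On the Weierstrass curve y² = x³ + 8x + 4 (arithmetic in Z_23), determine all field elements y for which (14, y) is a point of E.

10, 13

x³ + 8x + 4 = 2860 ≡ 8 (mod 23).
Square roots of 8 mod 23: 10 and 13 (since 10² = 100 ≡ 8).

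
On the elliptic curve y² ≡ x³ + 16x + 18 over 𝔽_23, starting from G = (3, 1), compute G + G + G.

(13, 10)

Repeated addition: build up to 3G.
2G: tangent at (3, 1): λ = (3·3² + 16)/(2·1) ≡ 20/2. 2⁻¹ ≡ 12 (mod 23), so λ ≡ 20·12 ≡ 10.
  x = λ² - 3 - 3 = 100 - 6 ≡ 2; y = λ·(3 - 2) - 1 ≡ 9. → (2, 9)
3G: (2, 9) + (3, 1). λ = (1 - 9)/(3 - 2) ≡ 15/1 mod 23. 1⁻¹ ≡ 1 (mod 23), so λ ≡ 15.
  x = λ² - 2 - 3 = 225 - 5 ≡ 13; y = λ·(2 - 13) - 9 ≡ 10. → (13, 10)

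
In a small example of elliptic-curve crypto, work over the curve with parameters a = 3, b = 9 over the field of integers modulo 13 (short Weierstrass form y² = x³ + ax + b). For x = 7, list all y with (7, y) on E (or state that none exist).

3, 10

x³ + 3x + 9 = 373 ≡ 9 (mod 13).
Square roots of 9 mod 13: 3 and 10 (since 3² = 9 ≡ 9).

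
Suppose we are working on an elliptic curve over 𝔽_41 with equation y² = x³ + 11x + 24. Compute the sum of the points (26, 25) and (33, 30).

(21, 2)

(26, 25) + (33, 30). λ = (30 - 25)/(33 - 26) ≡ 5/7 mod 41. 7⁻¹ ≡ 6 (mod 41), so λ ≡ 30.
  x = λ² - 26 - 33 = 900 - 59 ≡ 21; y = λ·(26 - 21) - 25 ≡ 2. → (21, 2)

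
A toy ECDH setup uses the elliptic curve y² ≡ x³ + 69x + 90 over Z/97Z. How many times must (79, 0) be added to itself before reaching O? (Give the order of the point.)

2P: (79, 0) + (79, 0): same x and y₁ ≡ -y₂, so the sum is O.
2P = O, so the order is 2.

2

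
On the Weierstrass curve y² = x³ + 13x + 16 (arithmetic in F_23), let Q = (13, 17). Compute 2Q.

(22, 5)

tangent at (13, 17): λ = (3·13² + 13)/(2·17) ≡ 14/11. 11⁻¹ ≡ 21 (mod 23) since 11·21 = 231 ≡ 1, so λ ≡ 14·21 ≡ 18.
  x = λ² - 13 - 13 = 324 - 26 ≡ 22; y = λ·(13 - 22) - 17 ≡ 5. → (22, 5)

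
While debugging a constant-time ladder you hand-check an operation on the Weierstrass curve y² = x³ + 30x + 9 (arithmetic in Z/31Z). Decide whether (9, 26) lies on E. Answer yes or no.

y² = 26² ≡ 25; x³ + 30x + 9 = 1008 ≡ 16 (mod 31). 25 ≠ 16.

no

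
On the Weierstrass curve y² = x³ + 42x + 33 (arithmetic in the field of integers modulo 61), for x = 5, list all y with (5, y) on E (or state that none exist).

none

x³ + 42x + 33 = 368 ≡ 2 (mod 61).
2 is a non-residue mod 61; no y exists.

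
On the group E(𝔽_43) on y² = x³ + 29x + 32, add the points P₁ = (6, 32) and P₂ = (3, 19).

(6, 32) + (3, 19). λ = (19 - 32)/(3 - 6) ≡ 30/40 mod 43. 40⁻¹ ≡ 14 (mod 43), so λ ≡ 33.
  x = λ² - 6 - 3 = 1089 - 9 ≡ 5; y = λ·(6 - 5) - 32 ≡ 1. → (5, 1)

(5, 1)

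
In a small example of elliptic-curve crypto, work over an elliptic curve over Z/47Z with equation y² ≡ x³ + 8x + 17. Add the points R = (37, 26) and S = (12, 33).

(25, 12)

(37, 26) + (12, 33). λ = (33 - 26)/(12 - 37) ≡ 7/22 mod 47. 22⁻¹ ≡ 15 (mod 47) since 22·15 = 330 ≡ 1, so λ ≡ 11.
  x = λ² - 37 - 12 = 121 - 49 ≡ 25; y = λ·(37 - 25) - 26 ≡ 12. → (25, 12)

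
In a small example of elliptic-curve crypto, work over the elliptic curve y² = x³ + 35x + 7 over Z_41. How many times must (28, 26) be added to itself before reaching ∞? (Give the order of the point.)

5

2P: tangent at (28, 26): λ = (3·28² + 35)/(2·26) ≡ 9/11. 11⁻¹ ≡ 15 (mod 41), so λ ≡ 9·15 ≡ 12.
  x = λ² - 28 - 28 = 144 - 56 ≡ 6; y = λ·(28 - 6) - 26 ≡ 33. → (6, 33)
3P: (6, 33) + (28, 26). λ = (26 - 33)/(28 - 6) ≡ 34/22 mod 41. 22⁻¹ ≡ 28 (mod 41), so λ ≡ 9.
  x = λ² - 6 - 28 = 81 - 34 ≡ 6; y = λ·(6 - 6) - 33 ≡ 8. → (6, 8)
4P: (6, 8) + (28, 26). λ = (26 - 8)/(28 - 6) ≡ 18/22 mod 41. 22⁻¹ ≡ 28 (mod 41) since 22·28 = 616 ≡ 1, so λ ≡ 12.
  x = λ² - 6 - 28 = 144 - 34 ≡ 28; y = λ·(6 - 28) - 8 ≡ 15. → (28, 15)
5P: (28, 15) + (28, 26): same x and y₁ ≡ -y₂, so the sum is ∞.
5P = ∞, so the order is 5.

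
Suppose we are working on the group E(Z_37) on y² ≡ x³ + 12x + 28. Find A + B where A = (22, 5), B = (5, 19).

(22, 5) + (5, 19). λ = (19 - 5)/(5 - 22) ≡ 14/20 mod 37. 20⁻¹ ≡ 13 (mod 37) since 20·13 = 260 ≡ 1, so λ ≡ 34.
  x = λ² - 22 - 5 = 1156 - 27 ≡ 19; y = λ·(22 - 19) - 5 ≡ 23. → (19, 23)

(19, 23)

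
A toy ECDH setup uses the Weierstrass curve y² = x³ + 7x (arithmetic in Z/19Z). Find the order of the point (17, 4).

5

2P: tangent at (17, 4): λ = (3·17² + 7)/(2·4) ≡ 0/8. 8⁻¹ ≡ 12 (mod 19) since 8·12 = 96 ≡ 1, so λ ≡ 0·12 ≡ 0.
  x = λ² - 17 - 17 = 0 - 34 ≡ 4; y = λ·(17 - 4) - 4 ≡ 15. → (4, 15)
3P: (4, 15) + (17, 4). λ = (4 - 15)/(17 - 4) ≡ 8/13 mod 19. 13⁻¹ ≡ 3 (mod 19), so λ ≡ 5.
  x = λ² - 4 - 17 = 25 - 21 ≡ 4; y = λ·(4 - 4) - 15 ≡ 4. → (4, 4)
4P: (4, 4) + (17, 4). λ = (4 - 4)/(17 - 4) ≡ 0/13 mod 19. 13⁻¹ ≡ 3 (mod 19), so λ ≡ 0.
  x = λ² - 4 - 17 = 0 - 21 ≡ 17; y = λ·(4 - 17) - 4 ≡ 15. → (17, 15)
5P: (17, 15) + (17, 4): same x and y₁ ≡ -y₂, so the sum is O.
5P = O, so the order is 5.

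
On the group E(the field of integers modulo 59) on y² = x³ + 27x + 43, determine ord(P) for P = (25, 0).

2

2P: (25, 0) + (25, 0): same x and y₁ ≡ -y₂, so the sum is the point at infinity.
2P = the point at infinity, so the order is 2.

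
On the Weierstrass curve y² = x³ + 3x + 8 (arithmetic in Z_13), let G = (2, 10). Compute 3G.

(9, 6)

Repeated addition: build up to 3G.
2G: tangent at (2, 10): λ = (3·2² + 3)/(2·10) ≡ 2/7. 7⁻¹ ≡ 2 (mod 13), so λ ≡ 2·2 ≡ 4.
  x = λ² - 2 - 2 = 16 - 4 ≡ 12; y = λ·(2 - 12) - 10 ≡ 2. → (12, 2)
3G: (12, 2) + (2, 10). λ = (10 - 2)/(2 - 12) ≡ 8/3 mod 13. 3⁻¹ ≡ 9 (mod 13), so λ ≡ 7.
  x = λ² - 12 - 2 = 49 - 14 ≡ 9; y = λ·(12 - 9) - 2 ≡ 6. → (9, 6)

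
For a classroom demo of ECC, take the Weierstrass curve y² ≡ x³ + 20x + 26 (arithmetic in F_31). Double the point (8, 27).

(12, 17)

tangent at (8, 27): λ = (3·8² + 20)/(2·27) ≡ 26/23. 23⁻¹ ≡ 27 (mod 31), so λ ≡ 26·27 ≡ 20.
  x = λ² - 8 - 8 = 400 - 16 ≡ 12; y = λ·(8 - 12) - 27 ≡ 17. → (12, 17)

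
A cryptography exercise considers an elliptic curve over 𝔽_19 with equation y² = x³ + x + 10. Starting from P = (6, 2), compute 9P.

Double-and-add on 9 = (1001)₂. Start with P = (6, 2) for the leading 1-bit.
double: tangent at (6, 2): λ = (3·6² + 1)/(2·2) ≡ 14/4. 4⁻¹ ≡ 5 (mod 19), so λ ≡ 14·5 ≡ 13.
  x = λ² - 6 - 6 = 169 - 12 ≡ 5; y = λ·(6 - 5) - 2 ≡ 11. → (5, 11)
double: tangent at (5, 11): λ = (3·5² + 1)/(2·11) ≡ 0/3. 3⁻¹ ≡ 13 (mod 19), so λ ≡ 0·13 ≡ 0.
  x = λ² - 5 - 5 = 0 - 10 ≡ 9; y = λ·(5 - 9) - 11 ≡ 8. → (9, 8)
double: tangent at (9, 8): λ = (3·9² + 1)/(2·8) ≡ 16/16. 16⁻¹ ≡ 6 (mod 19) since 16·6 = 96 ≡ 1, so λ ≡ 16·6 ≡ 1.
  x = λ² - 9 - 9 = 1 - 18 ≡ 2; y = λ·(9 - 2) - 8 ≡ 18. → (2, 18)
add P: (2, 18) + (6, 2). λ = (2 - 18)/(6 - 2) ≡ 3/4 mod 19. 4⁻¹ ≡ 5 (mod 19), so λ ≡ 15.
  x = λ² - 2 - 6 = 225 - 8 ≡ 8; y = λ·(2 - 8) - 18 ≡ 6. → (8, 6)

(8, 6)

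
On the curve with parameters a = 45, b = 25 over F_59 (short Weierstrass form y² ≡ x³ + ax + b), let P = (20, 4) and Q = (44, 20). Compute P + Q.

(20, 4) + (44, 20). λ = (20 - 4)/(44 - 20) ≡ 16/24 mod 59. 24⁻¹ ≡ 32 (mod 59), so λ ≡ 40.
  x = λ² - 20 - 44 = 1600 - 64 ≡ 2; y = λ·(20 - 2) - 4 ≡ 8. → (2, 8)

(2, 8)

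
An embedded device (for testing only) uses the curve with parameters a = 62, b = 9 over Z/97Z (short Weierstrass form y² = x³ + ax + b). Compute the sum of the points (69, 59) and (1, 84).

(69, 59) + (1, 84). λ = (84 - 59)/(1 - 69) ≡ 25/29 mod 97. 29⁻¹ ≡ 87 (mod 97) since 29·87 = 2523 ≡ 1, so λ ≡ 41.
  x = λ² - 69 - 1 = 1681 - 70 ≡ 59; y = λ·(69 - 59) - 59 ≡ 60. → (59, 60)

(59, 60)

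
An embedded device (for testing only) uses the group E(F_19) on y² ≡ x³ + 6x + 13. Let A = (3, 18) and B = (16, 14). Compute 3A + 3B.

First 3A:
Repeated addition: build up to 3A.
2A: tangent at (3, 18): λ = (3·3² + 6)/(2·18) ≡ 14/17. 17⁻¹ ≡ 9 (mod 19), so λ ≡ 14·9 ≡ 12.
  x = λ² - 3 - 3 = 144 - 6 ≡ 5; y = λ·(3 - 5) - 18 ≡ 15. → (5, 15)
3A: (5, 15) + (3, 18). λ = (18 - 15)/(3 - 5) ≡ 3/17 mod 19. 17⁻¹ ≡ 9 (mod 19), so λ ≡ 8.
  x = λ² - 5 - 3 = 64 - 8 ≡ 18; y = λ·(5 - 18) - 15 ≡ 14. → (18, 14)
3A = (18, 14).
Next 3B:
Repeated addition: build up to 3B.
2B: tangent at (16, 14): λ = (3·16² + 6)/(2·14) ≡ 14/9. 9⁻¹ ≡ 17 (mod 19) since 9·17 = 153 ≡ 1, so λ ≡ 14·17 ≡ 10.
  x = λ² - 16 - 16 = 100 - 32 ≡ 11; y = λ·(16 - 11) - 14 ≡ 17. → (11, 17)
3B: (11, 17) + (16, 14). λ = (14 - 17)/(16 - 11) ≡ 16/5 mod 19. 5⁻¹ ≡ 4 (mod 19), so λ ≡ 7.
  x = λ² - 11 - 16 = 49 - 27 ≡ 3; y = λ·(11 - 3) - 17 ≡ 1. → (3, 1)
3B = (3, 1).
Finally 3A + 3B:
(18, 14) + (3, 1). λ = (1 - 14)/(3 - 18) ≡ 6/4 mod 19. 4⁻¹ ≡ 5 (mod 19), so λ ≡ 11.
  x = λ² - 18 - 3 = 121 - 21 ≡ 5; y = λ·(18 - 5) - 14 ≡ 15. → (5, 15)

(5, 15)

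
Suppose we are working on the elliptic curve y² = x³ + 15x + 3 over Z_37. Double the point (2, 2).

tangent at (2, 2): λ = (3·2² + 15)/(2·2) ≡ 27/4. 4⁻¹ ≡ 28 (mod 37) since 4·28 = 112 ≡ 1, so λ ≡ 27·28 ≡ 16.
  x = λ² - 2 - 2 = 256 - 4 ≡ 30; y = λ·(2 - 30) - 2 ≡ 31. → (30, 31)

(30, 31)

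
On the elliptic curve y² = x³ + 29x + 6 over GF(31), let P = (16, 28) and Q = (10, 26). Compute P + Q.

(16, 28) + (10, 26). λ = (26 - 28)/(10 - 16) ≡ 29/25 mod 31. 25⁻¹ ≡ 5 (mod 31) since 25·5 = 125 ≡ 1, so λ ≡ 21.
  x = λ² - 16 - 10 = 441 - 26 ≡ 12; y = λ·(16 - 12) - 28 ≡ 25. → (12, 25)

(12, 25)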